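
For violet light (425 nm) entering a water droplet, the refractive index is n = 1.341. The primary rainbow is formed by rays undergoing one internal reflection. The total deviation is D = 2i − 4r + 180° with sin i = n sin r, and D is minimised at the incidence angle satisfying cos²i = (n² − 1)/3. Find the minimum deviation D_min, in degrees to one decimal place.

cos²i = (1.79828 − 1)/3 = 0.26609; i = arccos(0.51584) = 58.946°.
sin r = sin 58.946°/1.341 = 0.63884; r = 39.705°.
D_min = 2·58.946° − 4·39.705° + 180° = 139.071°.

139.1°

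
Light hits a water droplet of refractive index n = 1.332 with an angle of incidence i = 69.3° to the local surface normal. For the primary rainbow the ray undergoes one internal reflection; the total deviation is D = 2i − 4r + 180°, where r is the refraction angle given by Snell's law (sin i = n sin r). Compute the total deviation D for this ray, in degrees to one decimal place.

sin r = sin 69.3° / 1.332 = 0.9354/1.332 = 0.7023; r = 44.61°.
D = 2·69.3° − 4·44.61° + 180° = 138.60° − 178.44° + 180° = 140.16°.

140.2°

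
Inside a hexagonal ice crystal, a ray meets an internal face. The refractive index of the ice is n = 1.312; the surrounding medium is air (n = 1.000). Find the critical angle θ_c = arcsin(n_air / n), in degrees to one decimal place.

49.7°

sin θ_c = n_air / n = 1.000 / 1.312 = 0.7622.
θ_c = arcsin(0.7622) = 49.66°.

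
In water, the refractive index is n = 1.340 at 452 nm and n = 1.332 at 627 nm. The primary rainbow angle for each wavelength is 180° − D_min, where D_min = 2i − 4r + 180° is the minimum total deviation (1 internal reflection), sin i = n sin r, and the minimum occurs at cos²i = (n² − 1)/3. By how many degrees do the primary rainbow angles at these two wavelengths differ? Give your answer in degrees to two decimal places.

At 452 nm (n = 1.340): cos²i = 0.26520 → i = 59.004°, r = 39.770°, D_min = 138.929°, rainbow angle = 41.071°.
At 627 nm (n = 1.332): cos²i = 0.25807 → i = 59.469°, r = 40.290°, D_min = 137.776°, rainbow angle = 42.224°.
Angular width = |41.071° − 42.224°| = 1.153°.

1.15°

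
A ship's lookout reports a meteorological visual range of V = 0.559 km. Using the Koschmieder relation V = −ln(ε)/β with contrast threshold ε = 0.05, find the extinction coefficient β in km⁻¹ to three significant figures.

5.36 km⁻¹

β = −ln(0.05) / V = 2.996 / 0.559 = 5.3591 km⁻¹.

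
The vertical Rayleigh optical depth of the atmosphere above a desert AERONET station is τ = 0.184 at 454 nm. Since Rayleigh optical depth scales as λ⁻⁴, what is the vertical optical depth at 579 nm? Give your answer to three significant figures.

0.0696

τ(579 nm) = τ(454 nm) × (454/579)⁴ = 0.184 × (0.7841)⁴ = 0.184 × 0.3780 = 0.0696.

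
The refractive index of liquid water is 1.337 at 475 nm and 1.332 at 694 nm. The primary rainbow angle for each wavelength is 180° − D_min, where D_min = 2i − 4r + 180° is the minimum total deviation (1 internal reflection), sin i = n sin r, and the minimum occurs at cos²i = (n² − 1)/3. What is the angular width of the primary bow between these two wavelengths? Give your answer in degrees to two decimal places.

0.72°

At 475 nm (n = 1.337): cos²i = 0.26252 → i = 59.178°, r = 39.964°, D_min = 138.500°, rainbow angle = 41.500°.
At 694 nm (n = 1.332): cos²i = 0.25807 → i = 59.469°, r = 40.290°, D_min = 137.776°, rainbow angle = 42.224°.
Angular width = |41.500° − 42.224°| = 0.724°.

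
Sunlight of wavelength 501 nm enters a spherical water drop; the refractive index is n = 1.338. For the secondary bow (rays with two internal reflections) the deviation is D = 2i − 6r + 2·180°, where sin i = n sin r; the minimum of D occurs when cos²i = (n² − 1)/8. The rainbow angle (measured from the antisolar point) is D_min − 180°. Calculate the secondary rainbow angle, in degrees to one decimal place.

cos²i = (1.79024 − 1)/8 = 0.09878; i = arccos(0.31429) = 71.682°.
sin r = sin 71.682°/1.338 = 0.70951; r = 45.195°.
D_min = 2·71.682° − 6·45.195° + 360° = 232.193°.
Rainbow angle = D_min − 180° = 52.193°.

52.2°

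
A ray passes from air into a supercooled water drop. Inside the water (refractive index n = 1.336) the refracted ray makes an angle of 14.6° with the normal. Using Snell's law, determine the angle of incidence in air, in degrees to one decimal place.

19.7°

Snell: sin θ_i = n · sin θ_r = 1.336 × sin 14.6° = 1.336 × 0.2521 = 0.3368.
θ_i = arcsin(0.3368) = 19.68°.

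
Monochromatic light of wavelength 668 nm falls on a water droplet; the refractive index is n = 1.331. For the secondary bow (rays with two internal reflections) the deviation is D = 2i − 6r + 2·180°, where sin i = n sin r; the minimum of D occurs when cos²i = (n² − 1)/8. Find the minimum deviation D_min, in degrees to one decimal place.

230.4°

cos²i = (1.77156 − 1)/8 = 0.09645; i = arccos(0.31056) = 71.907°.
sin r = sin 71.907°/1.331 = 0.71417; r = 45.575°.
D_min = 2·71.907° − 6·45.575° + 360° = 230.365°.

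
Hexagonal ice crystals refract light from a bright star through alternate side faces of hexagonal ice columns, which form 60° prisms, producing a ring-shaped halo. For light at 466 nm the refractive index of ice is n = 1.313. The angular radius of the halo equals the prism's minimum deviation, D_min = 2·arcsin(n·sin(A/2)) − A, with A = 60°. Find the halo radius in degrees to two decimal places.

22.07°

n·sin(A/2) = 1.313 × sin 30° = 1.313 × 0.5000 = 0.6565.
D_min = 2·arcsin(0.6565) − 60° = 2 × 41.033° − 60° = 22.067°.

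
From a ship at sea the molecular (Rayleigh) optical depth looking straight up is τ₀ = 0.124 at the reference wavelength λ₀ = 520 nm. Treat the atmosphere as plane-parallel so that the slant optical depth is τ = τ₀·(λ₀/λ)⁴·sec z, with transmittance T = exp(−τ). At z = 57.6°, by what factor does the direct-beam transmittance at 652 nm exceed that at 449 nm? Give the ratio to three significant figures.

1.38

Airmass: sec 57.6° = 1.8663.
τ(652 nm) = 0.124 × (520/652)⁴ × 1.8663 = 0.124 × 0.4046 × 1.8663 = 0.0936.
τ(449 nm) = 0.124 × (520/449)⁴ × 1.8663 = 0.124 × 1.7990 × 1.8663 = 0.4163.
T(652)/T(449) = exp(τ_B − τ_A) = exp(0.3227) = 1.3808.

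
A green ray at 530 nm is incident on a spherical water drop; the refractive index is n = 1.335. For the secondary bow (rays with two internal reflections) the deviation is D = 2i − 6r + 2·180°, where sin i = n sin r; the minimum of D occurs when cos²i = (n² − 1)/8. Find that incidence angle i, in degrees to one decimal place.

71.8°

cos²i = (1.335² − 1)/8 = (1.78222 − 1)/8 = 0.09778.
cos i = 0.31269, so i = 71.778°.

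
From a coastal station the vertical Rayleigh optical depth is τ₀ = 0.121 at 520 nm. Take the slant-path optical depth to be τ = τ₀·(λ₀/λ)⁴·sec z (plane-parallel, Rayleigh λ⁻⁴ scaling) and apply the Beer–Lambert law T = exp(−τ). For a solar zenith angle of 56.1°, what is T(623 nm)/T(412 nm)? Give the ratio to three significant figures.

Airmass: sec 56.1° = 1.7929.
τ(623 nm) = 0.121 × (520/623)⁴ × 1.7929 = 0.121 × 0.4854 × 1.7929 = 0.1053.
τ(412 nm) = 0.121 × (520/412)⁴ × 1.7929 = 0.121 × 2.5376 × 1.7929 = 0.5505.
T(623)/T(412) = exp(τ_B − τ_A) = exp(0.4452) = 1.5608.

1.56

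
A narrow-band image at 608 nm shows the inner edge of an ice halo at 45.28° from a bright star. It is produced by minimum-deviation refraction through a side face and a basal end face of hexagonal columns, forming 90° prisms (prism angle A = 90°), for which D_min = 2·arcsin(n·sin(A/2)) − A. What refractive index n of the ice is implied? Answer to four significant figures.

1.308

Rearranging: n = sin((D_min + A)/2) / sin(A/2).
(D_min + A)/2 = (45.28° + 90°)/2 = 67.640°.
n = sin 67.640° / sin 45° = 0.9248 / 0.7071 = 1.3079.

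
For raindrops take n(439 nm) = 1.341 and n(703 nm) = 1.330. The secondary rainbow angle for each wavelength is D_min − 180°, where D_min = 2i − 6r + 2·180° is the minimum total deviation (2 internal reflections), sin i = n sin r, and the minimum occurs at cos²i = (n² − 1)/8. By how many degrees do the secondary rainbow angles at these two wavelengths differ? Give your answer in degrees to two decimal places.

At 439 nm (n = 1.341): cos²i = 0.09979 → i = 71.586°, r = 45.034°, D_min = 232.966°, rainbow angle = 52.966°.
At 703 nm (n = 1.330): cos²i = 0.09611 → i = 71.940°, r = 45.630°, D_min = 230.101°, rainbow angle = 50.101°.
Angular width = |52.966° − 50.101°| = 2.865°.

2.86°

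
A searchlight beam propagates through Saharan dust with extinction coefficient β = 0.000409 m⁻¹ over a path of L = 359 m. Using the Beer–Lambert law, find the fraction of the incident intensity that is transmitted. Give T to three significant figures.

0.863

τ = β·L = 0.000409 × 359 = 0.1468.
T = exp(−0.1468) = 0.8634.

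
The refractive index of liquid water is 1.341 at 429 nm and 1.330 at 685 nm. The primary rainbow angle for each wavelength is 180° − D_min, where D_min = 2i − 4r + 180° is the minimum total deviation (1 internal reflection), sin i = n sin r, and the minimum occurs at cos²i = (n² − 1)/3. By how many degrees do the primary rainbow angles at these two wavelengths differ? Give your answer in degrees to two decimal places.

At 429 nm (n = 1.341): cos²i = 0.26609 → i = 58.946°, r = 39.705°, D_min = 139.071°, rainbow angle = 40.929°.
At 685 nm (n = 1.330): cos²i = 0.25630 → i = 59.585°, r = 40.422°, D_min = 137.484°, rainbow angle = 42.516°.
Angular width = |40.929° − 42.516°| = 1.588°.

1.59°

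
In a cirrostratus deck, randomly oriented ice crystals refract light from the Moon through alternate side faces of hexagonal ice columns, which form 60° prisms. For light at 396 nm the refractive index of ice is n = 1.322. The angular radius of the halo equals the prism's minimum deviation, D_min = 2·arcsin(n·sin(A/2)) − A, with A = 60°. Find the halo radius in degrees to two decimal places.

22.75°

n·sin(A/2) = 1.322 × sin 30° = 1.322 × 0.5000 = 0.6610.
D_min = 2·arcsin(0.6610) − 60° = 2 × 41.376° − 60° = 22.752°.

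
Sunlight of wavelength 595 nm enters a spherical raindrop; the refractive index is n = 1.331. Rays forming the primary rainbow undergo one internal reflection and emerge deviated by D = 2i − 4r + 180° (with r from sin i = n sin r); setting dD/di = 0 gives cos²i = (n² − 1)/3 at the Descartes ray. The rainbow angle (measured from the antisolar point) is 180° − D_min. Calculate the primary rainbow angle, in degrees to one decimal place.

42.4°

cos²i = (1.77156 − 1)/3 = 0.25719; i = arccos(0.50714) = 59.527°.
sin r = sin 59.527°/1.331 = 0.64753; r = 40.356°.
D_min = 2·59.527° − 4·40.356° + 180° = 137.630°.
Rainbow angle = 180° − D_min = 42.370°.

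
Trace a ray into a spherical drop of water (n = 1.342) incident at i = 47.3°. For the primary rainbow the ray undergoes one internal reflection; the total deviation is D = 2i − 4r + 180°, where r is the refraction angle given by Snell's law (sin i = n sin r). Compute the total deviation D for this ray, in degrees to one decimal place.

sin r = sin 47.3° / 1.342 = 0.7349/1.342 = 0.5476; r = 33.20°.
D = 2·47.3° − 4·33.20° + 180° = 94.60° − 132.82° + 180° = 141.78°.

141.8°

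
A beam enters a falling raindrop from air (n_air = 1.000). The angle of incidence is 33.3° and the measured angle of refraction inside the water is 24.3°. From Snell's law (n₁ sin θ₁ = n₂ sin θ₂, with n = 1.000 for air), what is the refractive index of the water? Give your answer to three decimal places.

1.334

n = sin θ_i / sin θ_r = sin 33.3° / sin 24.3° = 0.5490 / 0.4115 = 1.3342.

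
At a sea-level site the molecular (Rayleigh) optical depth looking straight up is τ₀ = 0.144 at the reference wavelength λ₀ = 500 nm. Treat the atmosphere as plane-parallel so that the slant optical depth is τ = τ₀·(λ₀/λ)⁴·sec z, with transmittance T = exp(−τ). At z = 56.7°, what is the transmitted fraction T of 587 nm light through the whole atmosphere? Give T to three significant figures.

0.871

sec 56.7° = 1.8214.
τ = 0.144 × (500/587)⁴ × 1.8214 = 0.144 × 0.5264 × 1.8214 = 0.1381.
T = exp(−0.1381) = 0.8710.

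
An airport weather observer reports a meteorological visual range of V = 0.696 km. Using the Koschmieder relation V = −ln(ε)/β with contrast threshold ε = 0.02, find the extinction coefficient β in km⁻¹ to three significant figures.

5.62 km⁻¹

β = −ln(0.02) / V = 3.912 / 0.696 = 5.6207 km⁻¹.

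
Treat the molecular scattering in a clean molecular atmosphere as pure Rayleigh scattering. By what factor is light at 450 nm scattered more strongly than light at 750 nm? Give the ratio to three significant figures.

7.72

Rayleigh scattering ∝ λ⁻⁴, so the ratio of coefficients is the inverse fourth power of the wavelength ratio.
σ(450)/σ(750) = (750/450)⁴ = (1.6667)⁴ = 7.716.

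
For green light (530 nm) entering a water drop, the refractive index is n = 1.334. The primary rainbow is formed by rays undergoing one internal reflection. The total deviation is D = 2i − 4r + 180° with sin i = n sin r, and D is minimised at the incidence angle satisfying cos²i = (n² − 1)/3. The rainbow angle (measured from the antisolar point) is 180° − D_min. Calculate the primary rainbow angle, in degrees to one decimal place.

41.9°

cos²i = (1.77956 − 1)/3 = 0.25985; i = arccos(0.50976) = 59.352°.
sin r = sin 59.352°/1.334 = 0.64492; r = 40.159°.
D_min = 2·59.352° − 4·40.159° + 180° = 138.067°.
Rainbow angle = 180° − D_min = 41.933°.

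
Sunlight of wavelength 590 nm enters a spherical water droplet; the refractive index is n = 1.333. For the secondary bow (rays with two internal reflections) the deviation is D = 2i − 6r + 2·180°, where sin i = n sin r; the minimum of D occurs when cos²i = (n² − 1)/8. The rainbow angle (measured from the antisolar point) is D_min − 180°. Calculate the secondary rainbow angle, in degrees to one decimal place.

cos²i = (1.77689 − 1)/8 = 0.09711; i = arccos(0.31163) = 71.843°.
sin r = sin 71.843°/1.333 = 0.71283; r = 45.466°.
D_min = 2·71.843° − 6·45.466° + 360° = 230.891°.
Rainbow angle = D_min − 180° = 50.891°.

50.9°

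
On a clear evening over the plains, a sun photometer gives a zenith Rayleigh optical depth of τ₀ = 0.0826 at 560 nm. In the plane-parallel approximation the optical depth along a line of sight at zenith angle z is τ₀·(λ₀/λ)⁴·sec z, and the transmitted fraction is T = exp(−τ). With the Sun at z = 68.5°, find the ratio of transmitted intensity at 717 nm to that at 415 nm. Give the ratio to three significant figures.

Airmass: sec 68.5° = 2.7285.
τ(717 nm) = 0.0826 × (560/717)⁴ × 2.7285 = 0.0826 × 0.3721 × 2.7285 = 0.0839.
τ(415 nm) = 0.0826 × (560/415)⁴ × 2.7285 = 0.0826 × 3.3156 × 2.7285 = 0.7472.
T(717)/T(415) = exp(τ_B − τ_A) = exp(0.6634) = 1.9413.

1.94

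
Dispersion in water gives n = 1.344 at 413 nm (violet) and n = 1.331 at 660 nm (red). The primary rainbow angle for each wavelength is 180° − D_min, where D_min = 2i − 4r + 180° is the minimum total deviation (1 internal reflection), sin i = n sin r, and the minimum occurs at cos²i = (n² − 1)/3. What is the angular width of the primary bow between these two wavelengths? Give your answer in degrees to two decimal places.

At 413 nm (n = 1.344): cos²i = 0.26878 → i = 58.772°, r = 39.512°, D_min = 139.495°, rainbow angle = 40.505°.
At 660 nm (n = 1.331): cos²i = 0.25719 → i = 59.527°, r = 40.356°, D_min = 137.630°, rainbow angle = 42.370°.
Angular width = |40.505° − 42.370°| = 1.865°.

1.86°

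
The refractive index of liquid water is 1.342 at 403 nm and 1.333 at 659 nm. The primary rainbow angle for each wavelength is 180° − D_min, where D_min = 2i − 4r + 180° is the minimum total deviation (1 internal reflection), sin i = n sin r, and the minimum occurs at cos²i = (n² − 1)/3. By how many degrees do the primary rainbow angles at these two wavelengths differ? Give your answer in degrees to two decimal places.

At 403 nm (n = 1.342): cos²i = 0.26699 → i = 58.888°, r = 39.641°, D_min = 139.213°, rainbow angle = 40.787°.
At 659 nm (n = 1.333): cos²i = 0.25896 → i = 59.410°, r = 40.225°, D_min = 137.922°, rainbow angle = 42.078°.
Angular width = |40.787° − 42.078°| = 1.291°.

1.29°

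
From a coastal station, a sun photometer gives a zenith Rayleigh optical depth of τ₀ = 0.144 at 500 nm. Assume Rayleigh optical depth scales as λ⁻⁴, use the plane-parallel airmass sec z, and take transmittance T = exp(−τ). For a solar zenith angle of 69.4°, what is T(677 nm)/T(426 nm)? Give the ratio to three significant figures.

1.93

Airmass: sec 69.4° = 2.8422.
τ(677 nm) = 0.144 × (500/677)⁴ × 2.8422 = 0.144 × 0.2975 × 2.8422 = 0.1218.
τ(426 nm) = 0.144 × (500/426)⁴ × 2.8422 = 0.144 × 1.8978 × 2.8422 = 0.7767.
T(677)/T(426) = exp(τ_B − τ_A) = exp(0.6549) = 1.9250.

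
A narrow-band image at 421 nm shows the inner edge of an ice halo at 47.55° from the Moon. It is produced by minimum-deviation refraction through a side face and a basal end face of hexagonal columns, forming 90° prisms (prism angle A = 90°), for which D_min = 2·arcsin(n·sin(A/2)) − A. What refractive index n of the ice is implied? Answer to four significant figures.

Rearranging: n = sin((D_min + A)/2) / sin(A/2).
(D_min + A)/2 = (47.55° + 90°)/2 = 68.775°.
n = sin 68.775° / sin 45° = 0.9322 / 0.7071 = 1.3183.

1.318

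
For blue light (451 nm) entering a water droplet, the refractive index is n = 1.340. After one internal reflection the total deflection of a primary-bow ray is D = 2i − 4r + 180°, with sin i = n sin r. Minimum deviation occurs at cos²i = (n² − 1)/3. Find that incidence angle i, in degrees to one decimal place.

59.0°

cos²i = (1.340² − 1)/3 = (1.79560 − 1)/3 = 0.26520.
cos i = 0.51498, so i = 59.004°.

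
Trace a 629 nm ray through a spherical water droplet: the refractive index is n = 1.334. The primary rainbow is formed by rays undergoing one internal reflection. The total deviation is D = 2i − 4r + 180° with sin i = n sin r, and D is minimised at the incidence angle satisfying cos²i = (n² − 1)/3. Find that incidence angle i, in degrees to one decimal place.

59.4°

cos²i = (1.334² − 1)/3 = (1.77956 − 1)/3 = 0.25985.
cos i = 0.50976, so i = 59.352°.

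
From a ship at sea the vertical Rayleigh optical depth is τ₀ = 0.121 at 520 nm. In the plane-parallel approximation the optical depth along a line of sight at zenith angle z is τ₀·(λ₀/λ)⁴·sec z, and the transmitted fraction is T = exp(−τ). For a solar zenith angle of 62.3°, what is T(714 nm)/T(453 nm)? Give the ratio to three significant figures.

Airmass: sec 62.3° = 2.1513.
τ(714 nm) = 0.121 × (520/714)⁴ × 2.1513 = 0.121 × 0.2813 × 2.1513 = 0.0732.
τ(453 nm) = 0.121 × (520/453)⁴ × 2.1513 = 0.121 × 1.7363 × 2.1513 = 0.4520.
T(714)/T(453) = exp(τ_B − τ_A) = exp(0.3787) = 1.4604.

1.46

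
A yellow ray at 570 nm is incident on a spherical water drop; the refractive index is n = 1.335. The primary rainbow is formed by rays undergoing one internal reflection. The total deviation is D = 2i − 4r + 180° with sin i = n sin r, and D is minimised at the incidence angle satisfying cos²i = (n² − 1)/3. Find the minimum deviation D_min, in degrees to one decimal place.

cos²i = (1.78222 − 1)/3 = 0.26074; i = arccos(0.51063) = 59.294°.
sin r = sin 59.294°/1.335 = 0.64405; r = 40.094°.
D_min = 2·59.294° − 4·40.094° + 180° = 138.212°.

138.2°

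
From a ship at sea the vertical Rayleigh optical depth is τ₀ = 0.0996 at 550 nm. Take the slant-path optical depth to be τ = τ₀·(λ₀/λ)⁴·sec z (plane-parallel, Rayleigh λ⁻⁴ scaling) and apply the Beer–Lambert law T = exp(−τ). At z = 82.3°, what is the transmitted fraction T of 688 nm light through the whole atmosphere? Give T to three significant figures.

sec 82.3° = 7.4635.
τ = 0.0996 × (550/688)⁴ × 7.4635 = 0.0996 × 0.4084 × 7.4635 = 0.3036.
T = exp(−0.3036) = 0.7382.

0.738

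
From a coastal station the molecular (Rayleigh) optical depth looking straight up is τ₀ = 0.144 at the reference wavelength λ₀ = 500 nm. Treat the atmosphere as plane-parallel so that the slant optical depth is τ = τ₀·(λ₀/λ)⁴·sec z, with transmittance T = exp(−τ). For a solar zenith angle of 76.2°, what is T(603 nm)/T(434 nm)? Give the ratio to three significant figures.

2.18

Airmass: sec 76.2° = 4.1923.
τ(603 nm) = 0.144 × (500/603)⁴ × 4.1923 = 0.144 × 0.4727 × 4.1923 = 0.2854.
τ(434 nm) = 0.144 × (500/434)⁴ × 4.1923 = 0.144 × 1.7617 × 4.1923 = 1.0635.
T(603)/T(434) = exp(τ_B − τ_A) = exp(0.7781) = 2.1774.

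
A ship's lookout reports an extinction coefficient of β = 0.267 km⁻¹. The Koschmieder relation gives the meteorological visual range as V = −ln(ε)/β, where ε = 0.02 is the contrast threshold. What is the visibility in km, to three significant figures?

14.7 km

V = −ln(0.02) / 0.267 = 3.912 / 0.267 = 14.6518 km.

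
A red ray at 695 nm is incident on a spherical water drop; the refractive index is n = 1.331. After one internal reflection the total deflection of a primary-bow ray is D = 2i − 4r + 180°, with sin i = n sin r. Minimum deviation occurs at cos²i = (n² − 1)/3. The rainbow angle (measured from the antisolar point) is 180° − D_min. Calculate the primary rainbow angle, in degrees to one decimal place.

cos²i = (1.77156 − 1)/3 = 0.25719; i = arccos(0.50714) = 59.527°.
sin r = sin 59.527°/1.331 = 0.64753; r = 40.356°.
D_min = 2·59.527° − 4·40.356° + 180° = 137.630°.
Rainbow angle = 180° − D_min = 42.370°.

42.4°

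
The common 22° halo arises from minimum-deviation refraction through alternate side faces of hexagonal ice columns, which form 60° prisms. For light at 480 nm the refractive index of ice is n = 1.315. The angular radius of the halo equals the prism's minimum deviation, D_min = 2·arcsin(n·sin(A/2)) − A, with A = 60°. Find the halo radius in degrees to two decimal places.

n·sin(A/2) = 1.315 × sin 30° = 1.315 × 0.5000 = 0.6575.
D_min = 2·arcsin(0.6575) − 60° = 2 × 41.109° − 60° = 22.219°.

22.22°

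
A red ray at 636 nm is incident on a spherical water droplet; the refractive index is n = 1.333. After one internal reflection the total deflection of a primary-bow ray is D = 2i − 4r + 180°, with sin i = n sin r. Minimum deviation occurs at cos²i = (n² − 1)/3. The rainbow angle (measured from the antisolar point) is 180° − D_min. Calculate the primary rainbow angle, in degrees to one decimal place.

cos²i = (1.77689 − 1)/3 = 0.25896; i = arccos(0.50888) = 59.410°.
sin r = sin 59.410°/1.333 = 0.64579; r = 40.225°.
D_min = 2·59.410° − 4·40.225° + 180° = 137.922°.
Rainbow angle = 180° − D_min = 42.078°.

42.1°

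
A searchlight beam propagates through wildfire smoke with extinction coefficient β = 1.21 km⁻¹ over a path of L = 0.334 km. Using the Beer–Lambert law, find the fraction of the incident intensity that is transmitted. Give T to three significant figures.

τ = β·L = 1.21 × 0.334 = 0.4041.
T = exp(−0.4041) = 0.6676.

0.668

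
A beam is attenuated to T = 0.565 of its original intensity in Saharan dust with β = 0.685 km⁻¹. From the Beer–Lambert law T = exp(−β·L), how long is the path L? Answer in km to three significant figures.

0.833 km

Beer–Lambert: T = exp(−βL) ⇒ L = −ln(T)/β = −ln(0.565)/0.685 = 0.5709/0.685 = 0.8335 km.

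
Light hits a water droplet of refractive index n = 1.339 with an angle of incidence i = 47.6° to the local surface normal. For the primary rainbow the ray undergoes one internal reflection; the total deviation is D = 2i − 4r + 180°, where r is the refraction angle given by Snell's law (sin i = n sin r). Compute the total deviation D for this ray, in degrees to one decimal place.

sin r = sin 47.6° / 1.339 = 0.7385/1.339 = 0.5515; r = 33.47°.
D = 2·47.6° − 4·33.47° + 180° = 95.20° − 133.88° + 180° = 141.32°.

141.3°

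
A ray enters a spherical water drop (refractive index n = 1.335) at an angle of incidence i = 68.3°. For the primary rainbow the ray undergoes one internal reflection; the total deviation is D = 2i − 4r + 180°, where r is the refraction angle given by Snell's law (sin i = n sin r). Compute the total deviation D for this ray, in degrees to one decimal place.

140.2°

sin r = sin 68.3° / 1.335 = 0.9291/1.335 = 0.6960; r = 44.11°.
D = 2·68.3° − 4·44.11° + 180° = 136.60° − 176.42° + 180° = 140.18°.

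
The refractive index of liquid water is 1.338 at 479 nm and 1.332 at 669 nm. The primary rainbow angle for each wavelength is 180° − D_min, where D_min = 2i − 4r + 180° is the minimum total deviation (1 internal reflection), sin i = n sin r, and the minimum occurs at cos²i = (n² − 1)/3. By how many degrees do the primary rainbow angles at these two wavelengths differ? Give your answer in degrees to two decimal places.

At 479 nm (n = 1.338): cos²i = 0.26341 → i = 59.120°, r = 39.899°, D_min = 138.643°, rainbow angle = 41.357°.
At 669 nm (n = 1.332): cos²i = 0.25807 → i = 59.469°, r = 40.290°, D_min = 137.776°, rainbow angle = 42.224°.
Angular width = |41.357° − 42.224°| = 0.867°.

0.87°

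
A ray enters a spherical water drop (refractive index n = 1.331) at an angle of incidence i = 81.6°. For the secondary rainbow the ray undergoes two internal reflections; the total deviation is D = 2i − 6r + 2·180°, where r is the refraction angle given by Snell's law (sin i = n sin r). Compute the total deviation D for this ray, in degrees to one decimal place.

sin r = sin 81.6° / 1.331 = 0.9893/1.331 = 0.7433; r = 48.01°.
D = 2·81.6° − 6·48.01° + 2·180° = 163.20° − 288.06° + 360° = 235.14°.

235.1°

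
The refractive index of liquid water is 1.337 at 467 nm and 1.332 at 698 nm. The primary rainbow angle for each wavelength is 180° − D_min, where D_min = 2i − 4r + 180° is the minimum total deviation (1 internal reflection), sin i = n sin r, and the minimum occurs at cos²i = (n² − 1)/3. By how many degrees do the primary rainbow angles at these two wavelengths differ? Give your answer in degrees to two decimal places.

At 467 nm (n = 1.337): cos²i = 0.26252 → i = 59.178°, r = 39.964°, D_min = 138.500°, rainbow angle = 41.500°.
At 698 nm (n = 1.332): cos²i = 0.25807 → i = 59.469°, r = 40.290°, D_min = 137.776°, rainbow angle = 42.224°.
Angular width = |41.500° − 42.224°| = 0.724°.

0.72°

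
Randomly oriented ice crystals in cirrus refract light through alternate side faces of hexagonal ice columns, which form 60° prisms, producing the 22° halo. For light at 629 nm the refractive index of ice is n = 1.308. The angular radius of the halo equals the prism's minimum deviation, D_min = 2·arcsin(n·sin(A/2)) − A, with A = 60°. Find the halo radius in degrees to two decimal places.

21.69°

n·sin(A/2) = 1.308 × sin 30° = 1.308 × 0.5000 = 0.6540.
D_min = 2·arcsin(0.6540) − 60° = 2 × 40.844° − 60° = 21.688°.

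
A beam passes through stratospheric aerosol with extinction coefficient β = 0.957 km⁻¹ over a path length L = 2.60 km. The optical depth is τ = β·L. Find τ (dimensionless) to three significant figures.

τ = β·L = 0.957 × 2.60 = 2.4882.

2.49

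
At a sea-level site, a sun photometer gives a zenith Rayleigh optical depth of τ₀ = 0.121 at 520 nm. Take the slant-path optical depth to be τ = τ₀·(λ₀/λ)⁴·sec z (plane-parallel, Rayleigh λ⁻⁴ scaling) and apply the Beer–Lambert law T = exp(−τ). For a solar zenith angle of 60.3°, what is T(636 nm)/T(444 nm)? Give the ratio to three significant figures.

Airmass: sec 60.3° = 2.0183.
τ(636 nm) = 0.121 × (520/636)⁴ × 2.0183 = 0.121 × 0.4469 × 2.0183 = 0.1091.
τ(444 nm) = 0.121 × (520/444)⁴ × 2.0183 = 0.121 × 1.8814 × 2.0183 = 0.4595.
T(636)/T(444) = exp(τ_B − τ_A) = exp(0.3503) = 1.4195.

1.42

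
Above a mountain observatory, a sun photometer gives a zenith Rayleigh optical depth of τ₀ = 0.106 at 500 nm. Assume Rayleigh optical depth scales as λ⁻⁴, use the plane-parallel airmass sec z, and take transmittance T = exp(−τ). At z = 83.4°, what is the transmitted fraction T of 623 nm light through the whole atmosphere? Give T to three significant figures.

sec 83.4° = 8.7004.
τ = 0.106 × (500/623)⁴ × 8.7004 = 0.106 × 0.4149 × 8.7004 = 0.3826.
T = exp(−0.3826) = 0.6821.

0.682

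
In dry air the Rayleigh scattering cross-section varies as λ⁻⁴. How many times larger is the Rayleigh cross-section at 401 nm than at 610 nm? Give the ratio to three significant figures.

5.35

Rayleigh scattering ∝ λ⁻⁴, so the ratio of coefficients is the inverse fourth power of the wavelength ratio.
σ(401)/σ(610) = (610/401)⁴ = (1.5212)⁴ = 5.355.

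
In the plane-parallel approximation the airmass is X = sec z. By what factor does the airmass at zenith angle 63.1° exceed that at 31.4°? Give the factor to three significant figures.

1.89

X(63.1°)/X(31.4°) = sec 63.1° / sec 31.4° = cos 31.4° / cos 63.1° = 0.8536/0.4524 = 1.8866.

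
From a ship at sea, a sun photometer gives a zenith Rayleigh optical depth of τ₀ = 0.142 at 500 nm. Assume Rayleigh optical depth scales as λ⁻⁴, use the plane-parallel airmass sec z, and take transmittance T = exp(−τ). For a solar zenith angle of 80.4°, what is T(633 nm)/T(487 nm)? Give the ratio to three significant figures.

Airmass: sec 80.4° = 5.9963.
τ(633 nm) = 0.142 × (500/633)⁴ × 5.9963 = 0.142 × 0.3893 × 5.9963 = 0.3315.
τ(487 nm) = 0.142 × (500/487)⁴ × 5.9963 = 0.142 × 1.1111 × 5.9963 = 0.9461.
T(633)/T(487) = exp(τ_B − τ_A) = exp(0.6146) = 1.8490.

1.85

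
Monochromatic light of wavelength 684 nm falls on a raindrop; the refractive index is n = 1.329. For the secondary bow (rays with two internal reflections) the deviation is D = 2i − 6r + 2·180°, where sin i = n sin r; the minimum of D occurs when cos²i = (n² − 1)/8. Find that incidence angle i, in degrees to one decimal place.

72.0°

cos²i = (1.329² − 1)/8 = (1.76624 − 1)/8 = 0.09578.
cos i = 0.30948, so i = 71.972°.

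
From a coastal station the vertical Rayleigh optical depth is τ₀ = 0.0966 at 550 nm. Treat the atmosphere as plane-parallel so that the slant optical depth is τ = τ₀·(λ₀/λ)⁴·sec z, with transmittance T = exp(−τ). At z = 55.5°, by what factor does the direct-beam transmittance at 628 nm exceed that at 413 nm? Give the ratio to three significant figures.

1.55

Airmass: sec 55.5° = 1.7655.
τ(628 nm) = 0.0966 × (550/628)⁴ × 1.7655 = 0.0966 × 0.5883 × 1.7655 = 0.1003.
τ(413 nm) = 0.0966 × (550/413)⁴ × 1.7655 = 0.0966 × 3.1452 × 1.7655 = 0.5364.
T(628)/T(413) = exp(τ_B − τ_A) = exp(0.4361) = 1.5466.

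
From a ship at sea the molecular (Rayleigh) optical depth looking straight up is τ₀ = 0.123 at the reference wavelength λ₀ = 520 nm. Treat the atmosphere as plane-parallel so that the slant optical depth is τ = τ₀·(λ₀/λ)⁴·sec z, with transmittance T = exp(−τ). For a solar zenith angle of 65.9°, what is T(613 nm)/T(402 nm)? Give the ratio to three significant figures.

1.99

Airmass: sec 65.9° = 2.4490.
τ(613 nm) = 0.123 × (520/613)⁴ × 2.4490 = 0.123 × 0.5178 × 2.4490 = 0.1560.
τ(402 nm) = 0.123 × (520/402)⁴ × 2.4490 = 0.123 × 2.7997 × 2.4490 = 0.8433.
T(613)/T(402) = exp(τ_B − τ_A) = exp(0.6874) = 1.9885.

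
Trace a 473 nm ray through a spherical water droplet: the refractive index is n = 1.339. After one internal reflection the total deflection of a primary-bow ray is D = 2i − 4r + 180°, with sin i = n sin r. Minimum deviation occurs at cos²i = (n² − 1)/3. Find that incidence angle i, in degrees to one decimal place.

59.1°

cos²i = (1.339² − 1)/3 = (1.79292 − 1)/3 = 0.26431.
cos i = 0.51411, so i = 59.062°.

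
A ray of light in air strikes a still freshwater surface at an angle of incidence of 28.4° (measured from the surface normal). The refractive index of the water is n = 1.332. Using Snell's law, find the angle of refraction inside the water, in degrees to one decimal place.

20.9°

Snell: sin θ_r = sin θ_i / n = sin 28.4° / 1.332 = 0.4756 / 1.332 = 0.3571.
θ_r = arcsin(0.3571) = 20.92°.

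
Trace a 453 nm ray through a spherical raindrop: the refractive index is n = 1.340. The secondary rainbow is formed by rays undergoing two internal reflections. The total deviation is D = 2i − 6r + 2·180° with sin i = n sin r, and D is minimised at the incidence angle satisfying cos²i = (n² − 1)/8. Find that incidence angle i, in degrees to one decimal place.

71.6°

cos²i = (1.340² − 1)/8 = (1.79560 − 1)/8 = 0.09945.
cos i = 0.31536, so i = 71.618°.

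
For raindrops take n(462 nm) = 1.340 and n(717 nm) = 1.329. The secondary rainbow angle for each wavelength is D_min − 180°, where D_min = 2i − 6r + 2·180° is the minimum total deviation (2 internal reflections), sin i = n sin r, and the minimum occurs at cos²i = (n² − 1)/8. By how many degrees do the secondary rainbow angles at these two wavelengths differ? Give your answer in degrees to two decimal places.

2.87°

At 462 nm (n = 1.340): cos²i = 0.09945 → i = 71.618°, r = 45.088°, D_min = 232.709°, rainbow angle = 52.709°.
At 717 nm (n = 1.329): cos²i = 0.09578 → i = 71.972°, r = 45.685°, D_min = 229.837°, rainbow angle = 49.837°.
Angular width = |52.709° − 49.837°| = 2.872°.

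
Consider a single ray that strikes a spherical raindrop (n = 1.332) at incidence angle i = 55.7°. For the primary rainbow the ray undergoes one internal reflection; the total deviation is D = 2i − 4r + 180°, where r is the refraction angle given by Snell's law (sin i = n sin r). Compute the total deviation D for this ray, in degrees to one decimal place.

138.1°

sin r = sin 55.7° / 1.332 = 0.8261/1.332 = 0.6202; r = 38.33°.
D = 2·55.7° − 4·38.33° + 180° = 111.40° − 153.32° + 180° = 138.08°.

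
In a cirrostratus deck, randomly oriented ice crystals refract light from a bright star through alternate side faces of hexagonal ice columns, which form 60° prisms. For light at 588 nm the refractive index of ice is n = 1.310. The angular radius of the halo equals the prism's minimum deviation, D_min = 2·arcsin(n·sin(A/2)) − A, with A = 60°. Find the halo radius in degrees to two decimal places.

n·sin(A/2) = 1.310 × sin 30° = 1.310 × 0.5000 = 0.6550.
D_min = 2·arcsin(0.6550) − 60° = 2 × 40.920° − 60° = 21.839°.

21.84°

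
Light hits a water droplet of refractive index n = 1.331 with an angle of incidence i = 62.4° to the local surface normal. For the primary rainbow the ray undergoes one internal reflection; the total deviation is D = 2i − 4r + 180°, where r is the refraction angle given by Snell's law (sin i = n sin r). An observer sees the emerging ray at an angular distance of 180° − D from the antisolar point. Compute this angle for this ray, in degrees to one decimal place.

sin r = sin 62.4° / 1.331 = 0.8862/1.331 = 0.6658; r = 41.75°.
D = 2·62.4° − 4·41.75° + 180° = 124.80° − 166.98° + 180° = 137.82°.
Angle from antisolar point = 180° − D = 42.18°.

42.2°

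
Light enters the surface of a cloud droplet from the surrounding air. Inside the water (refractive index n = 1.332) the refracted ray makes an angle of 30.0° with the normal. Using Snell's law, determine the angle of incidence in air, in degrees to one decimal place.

41.8°

Snell: sin θ_i = n · sin θ_r = 1.332 × sin 30.0° = 1.332 × 0.5000 = 0.6660.
θ_i = arcsin(0.6660) = 41.76°.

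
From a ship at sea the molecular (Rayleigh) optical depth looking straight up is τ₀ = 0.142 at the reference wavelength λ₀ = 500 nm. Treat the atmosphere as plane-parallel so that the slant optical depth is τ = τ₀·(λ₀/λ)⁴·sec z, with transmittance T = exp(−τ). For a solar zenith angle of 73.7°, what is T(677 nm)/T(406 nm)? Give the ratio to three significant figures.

2.75

Airmass: sec 73.7° = 3.5629.
τ(677 nm) = 0.142 × (500/677)⁴ × 3.5629 = 0.142 × 0.2975 × 3.5629 = 0.1505.
τ(406 nm) = 0.142 × (500/406)⁴ × 3.5629 = 0.142 × 2.3003 × 3.5629 = 1.1638.
T(677)/T(406) = exp(τ_B − τ_A) = exp(1.0133) = 2.7546.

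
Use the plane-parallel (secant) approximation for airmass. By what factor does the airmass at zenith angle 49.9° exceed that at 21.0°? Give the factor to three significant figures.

1.45

X(49.9°)/X(21.0°) = sec 49.9° / sec 21.0° = cos 21.0° / cos 49.9° = 0.9336/0.6441 = 1.4494.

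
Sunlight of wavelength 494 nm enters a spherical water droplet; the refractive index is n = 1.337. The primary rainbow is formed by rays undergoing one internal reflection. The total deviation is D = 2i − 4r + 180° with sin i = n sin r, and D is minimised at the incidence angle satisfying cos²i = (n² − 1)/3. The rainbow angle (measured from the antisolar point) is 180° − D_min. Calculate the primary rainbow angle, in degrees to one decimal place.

cos²i = (1.78757 − 1)/3 = 0.26252; i = arccos(0.51237) = 59.178°.
sin r = sin 59.178°/1.337 = 0.64231; r = 39.964°.
D_min = 2·59.178° − 4·39.964° + 180° = 138.500°.
Rainbow angle = 180° − D_min = 41.500°.

41.5°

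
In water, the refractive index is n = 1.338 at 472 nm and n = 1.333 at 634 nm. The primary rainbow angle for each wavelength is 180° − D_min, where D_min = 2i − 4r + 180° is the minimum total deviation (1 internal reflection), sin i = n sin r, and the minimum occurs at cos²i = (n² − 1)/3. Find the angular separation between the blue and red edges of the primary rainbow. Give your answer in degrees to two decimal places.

At 472 nm (n = 1.338): cos²i = 0.26341 → i = 59.120°, r = 39.899°, D_min = 138.643°, rainbow angle = 41.357°.
At 634 nm (n = 1.333): cos²i = 0.25896 → i = 59.410°, r = 40.225°, D_min = 137.922°, rainbow angle = 42.078°.
Angular width = |41.357° − 42.078°| = 0.722°.

0.72°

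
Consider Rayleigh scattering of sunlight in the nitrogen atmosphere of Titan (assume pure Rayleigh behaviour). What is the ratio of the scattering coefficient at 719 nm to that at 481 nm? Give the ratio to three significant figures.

Rayleigh scattering ∝ λ⁻⁴, so the ratio of coefficients is the inverse fourth power of the wavelength ratio.
σ(719)/σ(481) = (481/719)⁴ = (0.6690)⁴ = 0.2003.

0.200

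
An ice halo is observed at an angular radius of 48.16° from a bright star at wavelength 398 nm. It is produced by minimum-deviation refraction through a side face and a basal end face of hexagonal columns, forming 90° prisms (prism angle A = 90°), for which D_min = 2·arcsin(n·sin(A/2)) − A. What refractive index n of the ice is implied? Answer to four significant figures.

Rearranging: n = sin((D_min + A)/2) / sin(A/2).
(D_min + A)/2 = (48.16° + 90°)/2 = 69.080°.
n = sin 69.080° / sin 45° = 0.9341 / 0.7071 = 1.3210.

1.321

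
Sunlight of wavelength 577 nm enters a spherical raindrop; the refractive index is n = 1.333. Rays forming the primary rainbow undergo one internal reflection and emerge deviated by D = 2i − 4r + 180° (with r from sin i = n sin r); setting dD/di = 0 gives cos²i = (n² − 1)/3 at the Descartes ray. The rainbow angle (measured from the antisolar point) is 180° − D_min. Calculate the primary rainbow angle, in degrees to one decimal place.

42.1°

cos²i = (1.77689 − 1)/3 = 0.25896; i = arccos(0.50888) = 59.410°.
sin r = sin 59.410°/1.333 = 0.64579; r = 40.225°.
D_min = 2·59.410° − 4·40.225° + 180° = 137.922°.
Rainbow angle = 180° − D_min = 42.078°.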